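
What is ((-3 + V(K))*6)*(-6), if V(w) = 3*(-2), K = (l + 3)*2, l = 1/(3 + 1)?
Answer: 324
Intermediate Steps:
l = 1/4 ≈ 0.25000
K = 13/2 (K = (1/4 + 3)*2 = (13/4)*2 = 13/2 ≈ 6.5000)
V(w) = -6
((-3 + V(K))*6)*(-6) = ((-3 - 6)*6)*(-6) = -9*6*(-6) = -54*(-6) = 324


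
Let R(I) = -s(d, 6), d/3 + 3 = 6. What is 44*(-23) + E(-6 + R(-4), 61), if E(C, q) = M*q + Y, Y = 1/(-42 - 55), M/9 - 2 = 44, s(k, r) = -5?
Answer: 2351473/97 ≈ 24242.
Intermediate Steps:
d = 9 (d = -9 + 3*6 = -9 + 18 = 9)
M = 414 (M = 18 + 9*44 = 18 + 396 = 414)
R(I) = 5 (R(I) = -1*(-5) = 5)
Y = -1/97 (Y = 1/(-97) = -1/97 ≈ -0.010309)
E(C, q) = -1/97 + 414*q (E(C, q) = 414*q - 1/97 = -1/97 + 414*q)
44*(-23) + E(-6 + R(-4), 61) = 44*(-23) + (-1/97 + 414*61) = -1012 + (-1/97 + 25254) = -1012 + 2449637/97 = 2351473/97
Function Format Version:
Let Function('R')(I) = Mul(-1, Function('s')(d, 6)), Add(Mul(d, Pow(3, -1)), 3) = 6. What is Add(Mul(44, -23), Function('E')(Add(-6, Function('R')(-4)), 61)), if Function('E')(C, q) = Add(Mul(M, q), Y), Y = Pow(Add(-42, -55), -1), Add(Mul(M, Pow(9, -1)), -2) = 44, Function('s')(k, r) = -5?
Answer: Rational(2351473, 97) ≈ 24242.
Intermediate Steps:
d = 9 (d = Add(-9, Mul(3, 6)) = Add(-9, 18) = 9)
M = 414 (M = Add(18, Mul(9, 44)) = Add(18, 396) = 414)
Function('R')(I) = 5 (Function('R')(I) = Mul(-1, -5) = 5)
Y = Rational(-1, 97) (Y = Pow(-97, -1) = Rational(-1, 97) ≈ -0.010309)
Function('E')(C, q) = Add(Rational(-1, 97), Mul(414, q)) (Function('E')(C, q) = Add(Mul(414, q), Rational(-1, 97)) = Add(Rational(-1, 97), Mul(414, q)))
Add(Mul(44, -23), Function('E')(Add(-6, Function('R')(-4)), 61)) = Add(Mul(44, -23), Add(Rational(-1, 97), Mul(414, 61))) = Add(-1012, Add(Rational(-1, 97), 25254)) = Add(-1012, Rational(2449637, 97)) = Rational(2351473, 97)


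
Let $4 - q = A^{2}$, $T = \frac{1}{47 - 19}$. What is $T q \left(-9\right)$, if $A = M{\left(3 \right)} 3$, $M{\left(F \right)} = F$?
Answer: $\frac{99}{4} \approx 24.75$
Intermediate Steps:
$T = \frac{1}{28} \approx 0.035714$
$A = 9$ ($A = 3 \cdot 3 = 9$)
$q = -77$ ($q = 4 - 9^{2} = 4 - 81 = -77$)
$T q \left(-9\right) = \frac{1}{28} \left(-77\right) \left(-9\right) = \left(- \frac{11}{4}\right) \left(-9\right) = \frac{99}{4}$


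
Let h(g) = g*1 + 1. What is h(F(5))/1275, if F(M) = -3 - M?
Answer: -7/1275 ≈ -0.0054902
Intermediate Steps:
h(g) = 1 + g (h(g) = g + 1 = 1 + g)
h(F(5))/1275 = (1 + (-3 - 1*5))/1275 = (1 + (-3 - 5))*(1/1275) = (1 - 8)*(1/1275) = -7*1/1275 = -7/1275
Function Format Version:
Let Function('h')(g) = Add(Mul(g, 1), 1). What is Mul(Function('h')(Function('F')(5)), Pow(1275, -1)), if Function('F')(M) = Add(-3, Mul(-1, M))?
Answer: Rational(-7, 1275) ≈ -0.0054902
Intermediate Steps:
Function('h')(g) = Add(1, g) (Function('h')(g) = Add(g, 1) = Add(1, g))
Mul(Function('h')(Function('F')(5)), Pow(1275, -1)) = Mul(Add(1, Add(-3, Mul(-1, 5))), Pow(1275, -1)) = Mul(Add(1, Add(-3, -5)), Rational(1, 1275)) = Mul(Add(1, -8), Rational(1, 1275)) = Mul(-7, Rational(1, 1275)) = Rational(-7, 1275)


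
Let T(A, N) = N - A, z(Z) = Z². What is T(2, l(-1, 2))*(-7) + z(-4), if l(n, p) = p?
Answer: 16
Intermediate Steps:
T(2, l(-1, 2))*(-7) + z(-4) = (2 - 1*2)*(-7) + (-4)² = (2 - 2)*(-7) + 16 = 0*(-7) + 16 = 0 + 16 = 16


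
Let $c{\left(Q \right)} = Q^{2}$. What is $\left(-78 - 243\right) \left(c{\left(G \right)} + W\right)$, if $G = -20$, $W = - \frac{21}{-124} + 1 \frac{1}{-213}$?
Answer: $- \frac{1130898943}{8804} \approx -1.2845 \cdot 10^{5}$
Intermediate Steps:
$W = \frac{4349}{26412}$ ($W = \left(-21\right) \left(- \frac{1}{124}\right) + 1 \left(- \frac{1}{213}\right) = \frac{21}{124} - \frac{1}{213} = \frac{4349}{26412} \approx 0.16466$)
$\left(-78 - 243\right) \left(c{\left(G \right)} + W\right) = \left(-78 - 243\right) \left(\left(-20\right)^{2} + \frac{4349}{26412}\right) = \left(-78 - 243\right) \left(400 + \frac{4349}{26412}\right) = \left(-321\right) \frac{10569149}{26412} = - \frac{1130898943}{8804}$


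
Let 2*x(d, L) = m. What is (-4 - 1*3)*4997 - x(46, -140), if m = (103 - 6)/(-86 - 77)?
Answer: -11403057/326 ≈ -34979.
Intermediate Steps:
m = -97/163 (m = 97/(-163) = 97*(-1/163) = -97/163 ≈ -0.59509)
x(d, L) = -97/326 (x(d, L) = (1/2)*(-97/163) = -97/326)
(-4 - 1*3)*4997 - x(46, -140) = (-4 - 1*3)*4997 - 1*(-97/326) = (-4 - 3)*4997 + 97/326 = -7*4997 + 97/326 = -34979 + 97/326 = -11403057/326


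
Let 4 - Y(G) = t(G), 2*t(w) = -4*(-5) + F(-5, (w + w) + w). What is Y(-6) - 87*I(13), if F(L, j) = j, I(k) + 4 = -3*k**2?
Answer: 44460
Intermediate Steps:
I(k) = -4 - 3*k**2
t(w) = 10 + 3*w/2 (t(w) = (-4*(-5) + ((w + w) + w))/2 = (20 + (2*w + w))/2 = (20 + 3*w)/2 = 10 + 3*w/2)
Y(G) = -6 - 3*G/2 (Y(G) = 4 - (10 + 3*G/2) = 4 + (-10 - 3*G/2) = -6 - 3*G/2)
Y(-6) - 87*I(13) = (-6 - 3/2*(-6)) - 87*(-4 - 3*13**2) = (-6 + 9) - 87*(-4 - 3*169) = 3 - 87*(-4 - 507) = 3 - 87*(-511) = 3 + 44457 = 44460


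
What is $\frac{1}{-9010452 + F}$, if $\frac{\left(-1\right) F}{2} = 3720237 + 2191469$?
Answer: $- \frac{1}{20833864} \approx -4.7999 \cdot 10^{-8}$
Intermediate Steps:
$F = -11823412$ ($F = - 2 \left(3720237 + 2191469\right) = \left(-2\right) 5911706 = -11823412$)
$\frac{1}{-9010452 + F} = \frac{1}{-9010452 - 11823412} = \frac{1}{-20833864} = - \frac{1}{20833864}$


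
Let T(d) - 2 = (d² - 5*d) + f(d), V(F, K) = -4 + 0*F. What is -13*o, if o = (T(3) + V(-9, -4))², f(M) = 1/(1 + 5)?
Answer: -28717/36 ≈ -797.69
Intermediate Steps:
V(F, K) = -4 (V(F, K) = -4 + 0 = -4)
f(M) = ⅙ (f(M) = 1/6 = ⅙)
T(d) = 13/6 + d² - 5*d (T(d) = 2 + ((d² - 5*d) + ⅙) = 2 + (⅙ + d² - 5*d) = 13/6 + d² - 5*d)
o = 2209/36 (o = ((13/6 + 3² - 5*3) - 4)² = ((13/6 + 9 - 15) - 4)² = (-23/6 - 4)² = (-47/6)² = 2209/36 ≈ 61.361)
-13*o = -13*2209/36 = -28717/36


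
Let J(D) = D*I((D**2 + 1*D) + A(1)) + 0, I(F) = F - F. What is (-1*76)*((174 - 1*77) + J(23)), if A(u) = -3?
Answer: -7372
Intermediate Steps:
I(F) = 0
J(D) = 0 (J(D) = D*0 + 0 = 0 + 0 = 0)
(-1*76)*((174 - 1*77) + J(23)) = (-1*76)*((174 - 1*77) + 0) = -76*((174 - 77) + 0) = -76*(97 + 0) = -76*97 = -7372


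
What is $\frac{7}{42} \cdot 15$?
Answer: $\frac{5}{2} \approx 2.5$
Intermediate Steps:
$\frac{7}{42} \cdot 15 = 7 \cdot \frac{1}{42} \cdot 15 = \frac{1}{6} \cdot 15 = \frac{5}{2}$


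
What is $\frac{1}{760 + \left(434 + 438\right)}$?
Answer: $\frac{1}{1632} \approx 0.00061275$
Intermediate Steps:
$\frac{1}{760 + \left(434 + 438\right)} = \frac{1}{760 + 872} = \frac{1}{1632}$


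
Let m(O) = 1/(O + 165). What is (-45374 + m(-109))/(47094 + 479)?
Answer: -2540943/2664088 ≈ -0.95378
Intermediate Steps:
m(O) = 1/(165 + O)
(-45374 + m(-109))/(47094 + 479) = (-45374 + 1/(165 - 109))/(47094 + 479) = (-45374 + 1/56)/47573 = (-45374 + 1/56)*(1/47573) = -2540943/56*1/47573 = -2540943/2664088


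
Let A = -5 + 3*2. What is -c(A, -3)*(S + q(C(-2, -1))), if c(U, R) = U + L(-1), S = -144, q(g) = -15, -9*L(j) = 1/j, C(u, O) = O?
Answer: 530/3 ≈ 176.67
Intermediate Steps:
L(j) = -1/(9*j)
A = 1 (A = -5 + 6 = 1)
c(U, R) = 1/9 + U (c(U, R) = U - 1/9/(-1) = U - 1/9*(-1) = U + 1/9 = 1/9 + U)
-c(A, -3)*(S + q(C(-2, -1))) = -(1/9 + 1)*(-144 - 15) = -10*(-159)/9 = -1*(-530/3) = 530/3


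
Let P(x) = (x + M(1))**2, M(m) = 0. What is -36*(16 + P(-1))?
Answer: -612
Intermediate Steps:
P(x) = x**2 (P(x) = (x + 0)**2 = x**2)
-36*(16 + P(-1)) = -36*(16 + (-1)**2) = -36*(16 + 1) = -36*17 = -612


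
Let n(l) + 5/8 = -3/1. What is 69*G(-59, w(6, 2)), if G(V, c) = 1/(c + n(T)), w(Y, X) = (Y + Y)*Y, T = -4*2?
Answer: 552/547 ≈ 1.0091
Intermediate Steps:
T = -8
w(Y, X) = 2*Y² (w(Y, X) = (2*Y)*Y = 2*Y²)
n(l) = -29/8 (n(l) = -5/8 - 3/1 = -5/8 - 3*1 = -5/8 - 3 = -29/8)
G(V, c) = 1/(-29/8 + c) (G(V, c) = 1/(c - 29/8) = 1/(-29/8 + c))
69*G(-59, w(6, 2)) = 69*(8/(-29 + 8*(2*6²))) = 69*(8/(-29 + 8*(2*36))) = 69*(8/(-29 + 8*72)) = 69*(8/(-29 + 576)) = 69*(8/547) = 552/547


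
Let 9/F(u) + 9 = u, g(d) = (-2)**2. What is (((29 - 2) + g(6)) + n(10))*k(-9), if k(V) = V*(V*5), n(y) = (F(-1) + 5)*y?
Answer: 29160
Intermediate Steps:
g(d) = 4
F(u) = 9/(-9 + u)
n(y) = 41*y/10 (n(y) = (9/(-9 - 1) + 5)*y = (9/(-10) + 5)*y = (9*(-1/10) + 5)*y = (-9/10 + 5)*y = 41*y/10)
k(V) = 5*V**2 (k(V) = V*(5*V) = 5*V**2)
(((29 - 2) + g(6)) + n(10))*k(-9) = (((29 - 2) + 4) + (41/10)*10)*(5*(-9)**2) = ((27 + 4) + 41)*(5*81) = (31 + 41)*405 = 72*405 = 29160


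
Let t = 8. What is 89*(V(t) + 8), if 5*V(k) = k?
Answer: 4272/5 ≈ 854.40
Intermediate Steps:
V(k) = k/5
89*(V(t) + 8) = 89*((⅕)*8 + 8) = 89*(8/5 + 8) = 89*(48/5) = 4272/5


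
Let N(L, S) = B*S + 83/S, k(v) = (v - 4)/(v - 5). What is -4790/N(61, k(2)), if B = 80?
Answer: -28740/1067 ≈ -26.935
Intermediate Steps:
k(v) = (-4 + v)/(-5 + v)
N(L, S) = 80*S + 83/S
-4790/N(61, k(2)) = -4790/(80*((-4 + 2)/(-5 + 2)) + 83/(((-4 + 2)/(-5 + 2)))) = -4790/(80*(-2/(-3)) + 83/((-2/(-3)))) = -4790/(80*(-⅓*(-2)) + 83/((-⅓*(-2)))) = -4790/(80*(⅔) + 83/(⅔)) = -4790/(160/3 + 83*(3/2)) = -4790/(160/3 + 249/2) = -4790/1067/6 = -4790*6/1067 = -28740/1067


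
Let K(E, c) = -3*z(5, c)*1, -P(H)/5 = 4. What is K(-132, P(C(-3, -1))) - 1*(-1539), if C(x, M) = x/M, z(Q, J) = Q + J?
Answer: 1584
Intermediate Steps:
z(Q, J) = J + Q
P(H) = -20 (P(H) = -5*4 = -20)
K(E, c) = -15 - 3*c (K(E, c) = -3*(c + 5)*1 = -3*(5 + c)*1 = (-15 - 3*c)*1 = -15 - 3*c)
K(-132, P(C(-3, -1))) - 1*(-1539) = (-15 - 3*(-20)) - 1*(-1539) = (-15 + 60) + 1539 = 45 + 1539 = 1584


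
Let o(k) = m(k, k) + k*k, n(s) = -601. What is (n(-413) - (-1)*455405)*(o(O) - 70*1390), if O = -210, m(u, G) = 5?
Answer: -24193298780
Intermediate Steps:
o(k) = 5 + k² (o(k) = 5 + k*k = 5 + k²)
(n(-413) - (-1)*455405)*(o(O) - 70*1390) = (-601 - (-1)*455405)*((5 + (-210)²) - 70*1390) = (-601 - 1*(-455405))*((5 + 44100) - 97300) = (-601 + 455405)*(44105 - 97300) = 454804*(-53195) = -24193298780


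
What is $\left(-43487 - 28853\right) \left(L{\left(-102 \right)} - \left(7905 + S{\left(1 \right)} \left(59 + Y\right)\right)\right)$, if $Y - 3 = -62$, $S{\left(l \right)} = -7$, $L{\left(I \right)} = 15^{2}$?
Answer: $555571200$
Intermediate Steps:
$L{\left(I \right)} = 225$
$Y = -59$ ($Y = 3 - 62 = -59$)
$\left(-43487 - 28853\right) \left(L{\left(-102 \right)} - \left(7905 + S{\left(1 \right)} \left(59 + Y\right)\right)\right) = \left(-43487 - 28853\right) \left(225 - \left(7905 - 7 \left(59 - 59\right)\right)\right) = - 72340 \left(225 - \left(7905 - 0\right)\right) = - 72340 \left(225 - 7905\right) = \left(-72340\right) \left(-7680\right) = 555571200$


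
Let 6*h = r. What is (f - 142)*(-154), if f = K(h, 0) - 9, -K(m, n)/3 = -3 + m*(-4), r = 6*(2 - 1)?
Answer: 20020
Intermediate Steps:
r = 6 (r = 6*1 = 6)
h = 1 (h = (⅙)*6 = 1)
K(m, n) = 9 + 12*m (K(m, n) = -3*(-3 + m*(-4)) = -3*(-3 - 4*m) = 9 + 12*m)
f = 12 (f = (9 + 12*1) - 9 = (9 + 12) - 9 = 21 - 9 = 12)
(f - 142)*(-154) = (12 - 142)*(-154) = -130*(-154) = 20020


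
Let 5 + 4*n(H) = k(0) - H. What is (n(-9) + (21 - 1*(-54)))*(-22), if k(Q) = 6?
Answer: -1705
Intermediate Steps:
n(H) = ¼ - H/4 (n(H) = -5/4 + (6 - H)/4 = -5/4 + (3/2 - H/4) = ¼ - H/4)
(n(-9) + (21 - 1*(-54)))*(-22) = ((¼ - ¼*(-9)) + (21 - 1*(-54)))*(-22) = ((¼ + 9/4) + (21 + 54))*(-22) = (5/2 + 75)*(-22) = (155/2)*(-22) = -1705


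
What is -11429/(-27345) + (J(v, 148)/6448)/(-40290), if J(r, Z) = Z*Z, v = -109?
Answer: 824594453/1973320934 ≈ 0.41787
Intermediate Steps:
J(r, Z) = Z²
-11429/(-27345) + (J(v, 148)/6448)/(-40290) = -11429/(-27345) + (148²/6448)/(-40290) = -11429*(-1/27345) + (21904*(1/6448))*(-1/40290) = 11429/27345 + (1369/403)*(-1/40290) = 11429/27345 - 1369/16236870 = 824594453/1973320934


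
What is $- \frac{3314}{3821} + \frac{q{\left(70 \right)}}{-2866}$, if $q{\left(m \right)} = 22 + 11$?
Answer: $- \frac{9624017}{10950986} \approx -0.87883$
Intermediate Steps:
$q{\left(m \right)} = 33$
$- \frac{3314}{3821} + \frac{q{\left(70 \right)}}{-2866} = - \frac{3314}{3821} + \frac{33}{-2866} = \left(-3314\right) \frac{1}{3821} + 33 \left(- \frac{1}{2866}\right) = - \frac{3314}{3821} - \frac{33}{2866} = - \frac{9624017}{10950986}$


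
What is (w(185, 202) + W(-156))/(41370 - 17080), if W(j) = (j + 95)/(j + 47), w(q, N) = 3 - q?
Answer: -19777/2647610 ≈ -0.0074698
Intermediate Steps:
W(j) = (95 + j)/(47 + j)
(w(185, 202) + W(-156))/(41370 - 17080) = ((3 - 1*185) + (95 - 156)/(47 - 156))/(41370 - 17080) = ((3 - 185) - 61/(-109))/24290 = (-182 - 1/109*(-61))*(1/24290) = (-182 + 61/109)*(1/24290) = -19777/109*1/24290 = -19777/2647610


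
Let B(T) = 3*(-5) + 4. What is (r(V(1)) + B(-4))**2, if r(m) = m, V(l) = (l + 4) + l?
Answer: 25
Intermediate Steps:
V(l) = 4 + 2*l (V(l) = (4 + l) + l = 4 + 2*l)
B(T) = -11 (B(T) = -15 + 4 = -11)
(r(V(1)) + B(-4))**2 = ((4 + 2*1) - 11)**2 = ((4 + 2) - 11)**2 = (6 - 11)**2 = (-5)**2 = 25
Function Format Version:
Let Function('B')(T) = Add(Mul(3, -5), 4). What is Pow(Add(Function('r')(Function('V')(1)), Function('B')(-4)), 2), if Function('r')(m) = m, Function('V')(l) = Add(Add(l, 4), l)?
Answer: 25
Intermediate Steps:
Function('V')(l) = Add(4, Mul(2, l)) (Function('V')(l) = Add(Add(4, l), l) = Add(4, Mul(2, l)))
Function('B')(T) = -11 (Function('B')(T) = Add(-15, 4) = -11)
Pow(Add(Function('r')(Function('V')(1)), Function('B')(-4)), 2) = Pow(Add(Add(4, Mul(2, 1)), -11), 2) = Pow(Add(Add(4, 2), -11), 2) = Pow(Add(6, -11), 2) = Pow(-5, 2) = 25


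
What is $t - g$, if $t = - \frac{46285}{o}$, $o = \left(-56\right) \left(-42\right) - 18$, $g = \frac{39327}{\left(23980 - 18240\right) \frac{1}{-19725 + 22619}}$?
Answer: $- \frac{33237959099}{1674645} \approx -19848.0$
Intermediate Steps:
$g = \frac{56906169}{2870}$ ($g = \frac{39327}{5740 \cdot \frac{1}{2894}} = \frac{39327}{\frac{2870}{1447}} = 39327 \cdot \frac{1447}{2870} = \frac{56906169}{2870} \approx 19828.0$)
$o = 2334$ ($o = 2352 - 18 = 2334$)
$t = - \frac{46285}{2334} \approx -19.831$
$t - g = - \frac{46285}{2334} - \frac{56906169}{2870} = - \frac{33237959099}{1674645}$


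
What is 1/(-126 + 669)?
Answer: 1/543 ≈ 0.0018416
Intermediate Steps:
1/(-126 + 669) = 1/543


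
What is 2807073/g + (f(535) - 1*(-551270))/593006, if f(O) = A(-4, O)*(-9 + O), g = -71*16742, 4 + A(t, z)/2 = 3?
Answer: -505288449381/352447779046 ≈ -1.4337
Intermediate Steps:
A(t, z) = -2 (A(t, z) = -8 + 2*3 = -8 + 6 = -2)
g = -1188682
f(O) = 18 - 2*O (f(O) = -2*(-9 + O) = 18 - 2*O)
2807073/g + (f(535) - 1*(-551270))/593006 = 2807073/(-1188682) + ((18 - 2*535) - 1*(-551270))/593006 = 2807073*(-1/1188682) + ((18 - 1070) + 551270)*(1/593006) = -2807073/1188682 + (-1052 + 551270)*(1/593006) = -2807073/1188682 + 550218*(1/593006) = -2807073/1188682 + 275109/296503 = -505288449381/352447779046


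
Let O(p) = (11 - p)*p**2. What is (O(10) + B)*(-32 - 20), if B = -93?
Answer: -364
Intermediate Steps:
O(p) = p**2*(11 - p)
(O(10) + B)*(-32 - 20) = (10**2*(11 - 1*10) - 93)*(-32 - 20) = (100*(11 - 10) - 93)*(-52) = (100*1 - 93)*(-52) = (100 - 93)*(-52) = 7*(-52) = -364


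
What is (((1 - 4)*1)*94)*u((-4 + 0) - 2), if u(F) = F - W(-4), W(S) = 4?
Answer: 2820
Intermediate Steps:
u(F) = -4 + F (u(F) = F - 1*4 = F - 4 = -4 + F)
(((1 - 4)*1)*94)*u((-4 + 0) - 2) = (((1 - 4)*1)*94)*(-4 + ((-4 + 0) - 2)) = (-3*1*94)*(-4 + (-4 - 2)) = (-3*94)*(-4 - 6) = -282*(-10) = 2820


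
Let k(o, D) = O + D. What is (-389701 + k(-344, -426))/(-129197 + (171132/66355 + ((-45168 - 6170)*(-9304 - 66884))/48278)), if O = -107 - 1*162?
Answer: 625314194914620/77167836267557 ≈ 8.1033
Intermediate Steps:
O = -269 (O = -107 - 162 = -269)
k(o, D) = -269 + D
(-389701 + k(-344, -426))/(-129197 + (171132/66355 + ((-45168 - 6170)*(-9304 - 66884))/48278)) = (-389701 + (-269 - 426))/(-129197 + (171132/66355 + ((-45168 - 6170)*(-9304 - 66884))/48278)) = (-389701 - 695)/(-129197 + (171132*(1/66355) - 51338*(-76188)*(1/48278))) = -390396/(-129197 + (171132/66355 + 3911339544*(1/48278))) = -390396/(-129197 + (171132/66355 + 1955669772/24139)) = -390396/(-129197 + 129772598676408/1601743345) = -390396/(-77167836267557/1601743345) = -390396*(-1601743345/77167836267557) = 625314194914620/77167836267557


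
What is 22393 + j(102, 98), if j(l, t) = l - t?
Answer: 22397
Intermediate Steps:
22393 + j(102, 98) = 22393 + (102 - 1*98) = 22393 + (102 - 98) = 22393 + 4 = 22397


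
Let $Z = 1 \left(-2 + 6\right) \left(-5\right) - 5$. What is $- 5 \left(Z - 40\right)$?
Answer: $325$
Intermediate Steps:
$Z = -25$ ($Z = 1 \cdot 4 \left(-5\right) - 5 = 4 \left(-5\right) - 5 = -20 - 5 = -25$)
$- 5 \left(Z - 40\right) = - 5 \left(-25 - 40\right) = \left(-5\right) \left(-65\right) = 325$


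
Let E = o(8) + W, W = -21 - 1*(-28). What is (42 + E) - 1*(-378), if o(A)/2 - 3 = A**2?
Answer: 561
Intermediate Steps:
W = 7 (W = -21 + 28 = 7)
o(A) = 6 + 2*A**2
E = 141 (E = (6 + 2*8**2) + 7 = (6 + 2*64) + 7 = (6 + 128) + 7 = 134 + 7 = 141)
(42 + E) - 1*(-378) = (42 + 141) - 1*(-378) = 183 + 378 = 561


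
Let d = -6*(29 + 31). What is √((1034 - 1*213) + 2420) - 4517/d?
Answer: 4517/360 + √3241 ≈ 69.477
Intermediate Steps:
d = -360 (d = -6*60 = -360)
√((1034 - 1*213) + 2420) - 4517/d = √((1034 - 1*213) + 2420) - 4517/(-360) = √((1034 - 213) + 2420) - 4517*(-1/360) = √(821 + 2420) + 4517/360 = √3241 + 4517/360 = 4517/360 + √3241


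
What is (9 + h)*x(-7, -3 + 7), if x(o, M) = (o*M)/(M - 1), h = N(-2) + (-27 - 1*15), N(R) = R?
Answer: 980/3 ≈ 326.67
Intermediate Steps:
h = -44 (h = -2 + (-27 - 1*15) = -2 + (-27 - 15) = -2 - 42 = -44)
x(o, M) = M*o/(-1 + M) (x(o, M) = (M*o)/(-1 + M) = M*o/(-1 + M))
(9 + h)*x(-7, -3 + 7) = (9 - 44)*((-3 + 7)*(-7)/(-1 + (-3 + 7))) = -140*(-7)/(-1 + 4) = -140*(-7)/3 = -35*(-28/3) = 980/3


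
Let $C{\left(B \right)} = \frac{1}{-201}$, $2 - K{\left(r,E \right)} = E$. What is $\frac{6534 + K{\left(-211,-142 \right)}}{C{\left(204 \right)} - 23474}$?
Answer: $- \frac{1342278}{4718275} \approx -0.28448$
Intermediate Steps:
$K{\left(r,E \right)} = 2 - E$
$C{\left(B \right)} = - \frac{1}{201}$
$\frac{6534 + K{\left(-211,-142 \right)}}{C{\left(204 \right)} - 23474} = \frac{6534 + \left(2 - -142\right)}{- \frac{1}{201} - 23474} = \frac{6534 + \left(2 + 142\right)}{- \frac{4718275}{201}} = \left(6534 + 144\right) \left(- \frac{201}{4718275}\right) = 6678 \left(- \frac{201}{4718275}\right) = - \frac{1342278}{4718275}$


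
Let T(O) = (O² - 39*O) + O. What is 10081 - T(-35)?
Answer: 7526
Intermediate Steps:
T(O) = O² - 38*O
10081 - T(-35) = 10081 - (-35)*(-38 - 35) = 10081 - (-35)*(-73) = 10081 - 1*2555 = 10081 - 2555 = 7526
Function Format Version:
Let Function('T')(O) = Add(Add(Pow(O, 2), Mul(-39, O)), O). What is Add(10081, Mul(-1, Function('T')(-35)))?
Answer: 7526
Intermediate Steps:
Function('T')(O) = Add(Pow(O, 2), Mul(-38, O))
Add(10081, Mul(-1, Function('T')(-35))) = Add(10081, Mul(-1, Mul(-35, Add(-38, -35)))) = Add(10081, Mul(-1, Mul(-35, -73))) = Add(10081, Mul(-1, 2555)) = Add(10081, -2555) = 7526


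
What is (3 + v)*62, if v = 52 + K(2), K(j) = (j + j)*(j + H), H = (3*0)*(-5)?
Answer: 3906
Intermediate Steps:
H = 0 (H = 0*(-5) = 0)
K(j) = 2*j² (K(j) = (j + j)*(j + 0) = (2*j)*j = 2*j²)
v = 60 (v = 52 + 2*2² = 52 + 2*4 = 52 + 8 = 60)
(3 + v)*62 = (3 + 60)*62 = 63*62 = 3906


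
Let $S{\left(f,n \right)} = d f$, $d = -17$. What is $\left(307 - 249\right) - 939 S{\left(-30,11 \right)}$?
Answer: $-478832$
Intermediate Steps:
$S{\left(f,n \right)} = - 17 f$
$\left(307 - 249\right) - 939 S{\left(-30,11 \right)} = \left(307 - 249\right) - 939 \left(\left(-17\right) \left(-30\right)\right) = \left(307 - 249\right) - 478890 = 58 - 478890 = -478832$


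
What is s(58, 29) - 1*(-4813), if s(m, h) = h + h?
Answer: 4871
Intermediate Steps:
s(m, h) = 2*h
s(58, 29) - 1*(-4813) = 2*29 - 1*(-4813) = 58 + 4813 = 4871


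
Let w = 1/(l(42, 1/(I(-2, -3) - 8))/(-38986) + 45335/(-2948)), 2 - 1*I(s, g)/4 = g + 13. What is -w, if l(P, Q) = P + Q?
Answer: 1149307280/17675540523 ≈ 0.065022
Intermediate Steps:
I(s, g) = -44 - 4*g (I(s, g) = 8 - 4*(g + 13) = 8 - 4*(13 + g) = 8 + (-52 - 4*g) = -44 - 4*g)
w = -1149307280/17675540523 (w = 1/((42 + 1/((-44 - 4*(-3)) - 8))/(-38986) + 45335/(-2948)) = 1/((42 + 1/((-44 + 12) - 8))*(-1/38986) + 45335*(-1/2948)) = 1/((42 + 1/(-32 - 8))*(-1/38986) - 45335/2948) = 1/((42 + 1/(-40))*(-1/38986) - 45335/2948) = 1/((42 - 1/40)*(-1/38986) - 45335/2948) = 1/((1679/40)*(-1/38986) - 45335/2948) = 1/(-1679/1559440 - 45335/2948) = 1/(-17675540523/1149307280) = -1149307280/17675540523 ≈ -0.065022)
-w = -1*(-1149307280/17675540523) = 1149307280/17675540523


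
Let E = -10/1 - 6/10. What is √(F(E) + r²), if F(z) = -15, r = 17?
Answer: √274 ≈ 16.553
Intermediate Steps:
E = -53/5 (E = -10*1 - 6*⅒ = -10 - ⅗ = -53/5 ≈ -10.600)
√(F(E) + r²) = √(-15 + 17²) = √(-15 + 289) = √274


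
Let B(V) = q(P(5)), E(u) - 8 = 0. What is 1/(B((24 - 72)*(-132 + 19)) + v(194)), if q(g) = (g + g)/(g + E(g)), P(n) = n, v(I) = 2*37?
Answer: 13/972 ≈ 0.013374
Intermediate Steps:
E(u) = 8 (E(u) = 8 + 0 = 8)
v(I) = 74
q(g) = 2*g/(8 + g) (q(g) = (g + g)/(g + 8) = (2*g)/(8 + g) = 2*g/(8 + g))
B(V) = 10/13 (B(V) = 2*5/(8 + 5) = 2*5/13 = 2*5*(1/13) = 10/13)
1/(B((24 - 72)*(-132 + 19)) + v(194)) = 1/(10/13 + 74) = 1/(972/13) = 13/972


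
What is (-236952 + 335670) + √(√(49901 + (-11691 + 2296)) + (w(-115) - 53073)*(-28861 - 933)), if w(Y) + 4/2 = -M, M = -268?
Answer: 98718 + √(1573331758 + √40506) ≈ 1.3838e+5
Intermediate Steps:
w(Y) = 266 (w(Y) = -2 - 1*(-268) = -2 + 268 = 266)
(-236952 + 335670) + √(√(49901 + (-11691 + 2296)) + (w(-115) - 53073)*(-28861 - 933)) = (-236952 + 335670) + √(√(49901 + (-11691 + 2296)) + (266 - 53073)*(-28861 - 933)) = 98718 + √(√(49901 - 9395) - 52807*(-29794)) = 98718 + √(√40506 + 1573331758) = 98718 + √(1573331758 + √40506)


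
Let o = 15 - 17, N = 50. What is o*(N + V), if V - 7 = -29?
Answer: -56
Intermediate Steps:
V = -22 (V = 7 - 29 = -22)
o = -2
o*(N + V) = -2*(50 - 22) = -2*28 = -56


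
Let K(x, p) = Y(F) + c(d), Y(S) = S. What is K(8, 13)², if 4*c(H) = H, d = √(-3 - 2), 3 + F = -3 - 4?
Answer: (40 - I*√5)²/16 ≈ 99.688 - 11.18*I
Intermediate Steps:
F = -10 (F = -3 + (-3 - 4) = -3 - 7 = -10)
d = I*√5 (d = √(-5) = I*√5 ≈ 2.2361*I)
c(H) = H/4
K(x, p) = -10 + I*√5/4 (K(x, p) = -10 + (I*√5)/4 = -10 + I*√5/4)
K(8, 13)² = (-10 + I*√5/4)²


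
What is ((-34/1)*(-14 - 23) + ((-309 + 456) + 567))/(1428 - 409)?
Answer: 1972/1019 ≈ 1.9352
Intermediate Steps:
((-34/1)*(-14 - 23) + ((-309 + 456) + 567))/(1428 - 409) = (-34*1*(-37) + (147 + 567))/1019 = (-34*(-37) + 714)*(1/1019) = (1258 + 714)*(1/1019) = 1972*(1/1019) = 1972/1019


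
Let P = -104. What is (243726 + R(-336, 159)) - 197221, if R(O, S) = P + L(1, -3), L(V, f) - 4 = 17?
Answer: 46422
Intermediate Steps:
L(V, f) = 21 (L(V, f) = 4 + 17 = 21)
R(O, S) = -83 (R(O, S) = -104 + 21 = -83)
(243726 + R(-336, 159)) - 197221 = (243726 - 83) - 197221 = 243643 - 197221 = 46422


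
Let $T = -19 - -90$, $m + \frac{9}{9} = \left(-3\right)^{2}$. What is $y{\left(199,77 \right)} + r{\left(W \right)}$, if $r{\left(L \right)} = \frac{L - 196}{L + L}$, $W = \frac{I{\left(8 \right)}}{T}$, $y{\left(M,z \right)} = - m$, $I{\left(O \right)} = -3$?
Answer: $\frac{13871}{6} \approx 2311.8$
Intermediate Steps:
$m = 8$ ($m = -1 + \left(-3\right)^{2} = -1 + 9 = 8$)
$T = 71$ ($T = -19 + 90 = 71$)
$y{\left(M,z \right)} = -8$ ($y{\left(M,z \right)} = \left(-1\right) 8 = -8$)
$W = - \frac{3}{71} \approx -0.042253$
$r{\left(L \right)} = \frac{-196 + L}{2 L}$
$y{\left(199,77 \right)} + r{\left(W \right)} = -8 + \frac{-196 - \frac{3}{71}}{2 \left(- \frac{3}{71}\right)} = -8 + \frac{1}{2} \left(- \frac{71}{3}\right) \left(- \frac{13919}{71}\right) = -8 + \frac{13919}{6} = \frac{13871}{6}$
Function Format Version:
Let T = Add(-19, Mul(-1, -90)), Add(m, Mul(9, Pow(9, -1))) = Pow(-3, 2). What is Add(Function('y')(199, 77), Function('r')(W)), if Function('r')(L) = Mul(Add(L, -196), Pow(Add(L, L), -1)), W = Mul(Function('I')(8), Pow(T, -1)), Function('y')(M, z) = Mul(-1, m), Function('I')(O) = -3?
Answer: Rational(13871, 6) ≈ 2311.8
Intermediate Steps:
m = 8 (m = Add(-1, Pow(-3, 2)) = Add(-1, 9) = 8)
T = 71 (T = Add(-19, 90) = 71)
Function('y')(M, z) = -8 (Function('y')(M, z) = Mul(-1, 8) = -8)
W = Rational(-3, 71) (W = Mul(-3, Pow(71, -1)) = Mul(-3, Rational(1, 71)) = Rational(-3, 71) ≈ -0.042253)
Function('r')(L) = Mul(Rational(1, 2), Pow(L, -1), Add(-196, L)) (Function('r')(L) = Mul(Add(-196, L), Pow(Mul(2, L), -1)) = Mul(Add(-196, L), Mul(Rational(1, 2), Pow(L, -1))) = Mul(Rational(1, 2), Pow(L, -1), Add(-196, L)))
Add(Function('y')(199, 77), Function('r')(W)) = Add(-8, Mul(Rational(1, 2), Pow(Rational(-3, 71), -1), Add(-196, Rational(-3, 71)))) = Add(-8, Mul(Rational(1, 2), Rational(-71, 3), Rational(-13919, 71))) = Add(-8, Rational(13919, 6)) = Rational(13871, 6)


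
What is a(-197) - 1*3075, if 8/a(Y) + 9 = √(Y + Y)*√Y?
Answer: -238426203/77537 - 1576*√2/77537 ≈ -3075.0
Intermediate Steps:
a(Y) = 8/(-9 + Y*√2) (a(Y) = 8/(-9 + √(Y + Y)*√Y) = 8/(-9 + √(2*Y)*√Y) = 8/(-9 + (√2*√Y)*√Y) = 8/(-9 + Y*√2))
a(-197) - 1*3075 = 8/(-9 - 197*√2) - 1*3075 = 8/(-9 - 197*√2) - 3075 = -3075 + 8/(-9 - 197*√2)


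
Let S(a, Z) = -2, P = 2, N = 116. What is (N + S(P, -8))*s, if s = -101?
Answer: -11514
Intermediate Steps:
(N + S(P, -8))*s = (116 - 2)*(-101) = 114*(-101) = -11514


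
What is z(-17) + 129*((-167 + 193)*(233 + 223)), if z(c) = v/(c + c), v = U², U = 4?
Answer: 26000200/17 ≈ 1.5294e+6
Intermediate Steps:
v = 16 (v = 4² = 16)
z(c) = 8/c (z(c) = 16/(c + c) = 16/(2*c) = (1/(2*c))*16 = 8/c)
z(-17) + 129*((-167 + 193)*(233 + 223)) = 8/(-17) + 129*((-167 + 193)*(233 + 223)) = 8*(-1/17) + 129*(26*456) = -8/17 + 129*11856 = -8/17 + 1529424 = 26000200/17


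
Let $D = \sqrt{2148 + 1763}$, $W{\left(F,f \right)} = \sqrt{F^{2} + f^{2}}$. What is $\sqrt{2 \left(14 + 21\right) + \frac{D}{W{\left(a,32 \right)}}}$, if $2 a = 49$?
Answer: $\frac{\sqrt{2954770630 + 12994 \sqrt{25409767}}}{6497} \approx 8.4588$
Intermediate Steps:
$a = \frac{49}{2}$ ($a = \frac{1}{2} \cdot 49 = \frac{49}{2} \approx 24.5$)
$D = \sqrt{3911} \approx 62.538$
$\sqrt{2 \left(14 + 21\right) + \frac{D}{W{\left(a,32 \right)}}} = \sqrt{2 \left(14 + 21\right) + \frac{\sqrt{3911}}{\sqrt{\left(\frac{49}{2}\right)^{2} + 32^{2}}}} = \sqrt{2 \cdot 35 + \frac{\sqrt{3911}}{\sqrt{\frac{2401}{4} + 1024}}} = \sqrt{70 + \frac{\sqrt{3911}}{\sqrt{\frac{6497}{4}}}} = \sqrt{70 + \frac{\sqrt{3911}}{\frac{1}{2} \sqrt{6497}}} = \sqrt{70 + \sqrt{3911} \frac{2 \sqrt{6497}}{6497}} = \sqrt{70 + \frac{2 \sqrt{25409767}}{6497}}$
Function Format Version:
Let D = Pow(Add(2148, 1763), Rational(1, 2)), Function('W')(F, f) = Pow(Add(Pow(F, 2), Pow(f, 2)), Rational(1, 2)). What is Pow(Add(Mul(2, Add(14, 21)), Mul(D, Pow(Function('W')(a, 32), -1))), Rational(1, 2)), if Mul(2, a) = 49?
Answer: Mul(Rational(1, 6497), Pow(Add(2954770630, Mul(12994, Pow(25409767, Rational(1, 2)))), Rational(1, 2))) ≈ 8.4588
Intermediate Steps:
a = Rational(49, 2) (a = Mul(Rational(1, 2), 49) = Rational(49, 2) ≈ 24.500)
D = Pow(3911, Rational(1, 2)) ≈ 62.538
Pow(Add(Mul(2, Add(14, 21)), Mul(D, Pow(Function('W')(a, 32), -1))), Rational(1, 2)) = Pow(Add(Mul(2, Add(14, 21)), Mul(Pow(3911, Rational(1, 2)), Pow(Pow(Add(Pow(Rational(49, 2), 2), Pow(32, 2)), Rational(1, 2)), -1))), Rational(1, 2)) = Pow(Add(Mul(2, 35), Mul(Pow(3911, Rational(1, 2)), Pow(Pow(Add(Rational(2401, 4), 1024), Rational(1, 2)), -1))), Rational(1, 2)) = Pow(Add(70, Mul(Pow(3911, Rational(1, 2)), Pow(Pow(Rational(6497, 4), Rational(1, 2)), -1))), Rational(1, 2)) = Pow(Add(70, Mul(Pow(3911, Rational(1, 2)), Pow(Mul(Rational(1, 2), Pow(6497, Rational(1, 2))), -1))), Rational(1, 2)) = Pow(Add(70, Mul(Pow(3911, Rational(1, 2)), Mul(Rational(2, 6497), Pow(6497, Rational(1, 2))))), Rational(1, 2)) = Pow(Add(70, Mul(Rational(2, 6497), Pow(25409767, Rational(1, 2)))), Rational(1, 2))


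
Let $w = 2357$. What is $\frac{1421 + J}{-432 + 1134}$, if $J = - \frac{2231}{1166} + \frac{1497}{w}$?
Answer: $\frac{300135949}{148406148} \approx 2.0224$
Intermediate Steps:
$J = - \frac{3512965}{2748262}$ ($J = - \frac{2231}{1166} + \frac{1497}{2357} = - \frac{3512965}{2748262} \approx -1.2782$)
$\frac{1421 + J}{-432 + 1134} = \frac{1421 - \frac{3512965}{2748262}}{-432 + 1134} = \frac{3901767337}{2748262 \cdot 702} = \frac{3901767337}{2748262} \cdot \frac{1}{702} = \frac{300135949}{148406148}$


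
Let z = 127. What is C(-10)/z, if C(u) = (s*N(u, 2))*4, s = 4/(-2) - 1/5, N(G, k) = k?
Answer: -88/635 ≈ -0.13858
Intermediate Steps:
s = -11/5 (s = 4*(-½) - 1*⅕ = -2 - ⅕ = -11/5 ≈ -2.2000)
C(u) = -88/5 (C(u) = -11/5*2*4 = -22/5*4 = -88/5)
C(-10)/z = -88/5/127 = -88/5*1/127 = -88/635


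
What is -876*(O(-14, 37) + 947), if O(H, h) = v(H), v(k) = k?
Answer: -817308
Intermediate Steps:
O(H, h) = H
-876*(O(-14, 37) + 947) = -876*(-14 + 947) = -876*933 = -817308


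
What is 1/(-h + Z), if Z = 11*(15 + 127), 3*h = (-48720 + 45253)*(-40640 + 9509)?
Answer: -1/35975497 ≈ -2.7797e-8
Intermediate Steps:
h = 35977059 (h = ((-48720 + 45253)*(-40640 + 9509))/3 = (-3467*(-31131))/3 = (⅓)*107931177 = 35977059)
Z = 1562 (Z = 11*142 = 1562)
1/(-h + Z) = 1/(-1*35977059 + 1562) = 1/(-35977059 + 1562) = 1/(-35975497) = -1/35975497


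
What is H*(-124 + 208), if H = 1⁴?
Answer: 84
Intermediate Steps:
H = 1
H*(-124 + 208) = 1*(-124 + 208) = 1*84 = 84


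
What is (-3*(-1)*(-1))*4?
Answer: -12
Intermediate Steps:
(-3*(-1)*(-1))*4 = (3*(-1))*4 = -3*4 = -12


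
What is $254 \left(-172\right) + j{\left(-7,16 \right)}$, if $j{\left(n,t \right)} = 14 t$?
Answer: $-43464$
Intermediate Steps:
$254 \left(-172\right) + j{\left(-7,16 \right)} = 254 \left(-172\right) + 14 \cdot 16 = -43688 + 224 = -43464$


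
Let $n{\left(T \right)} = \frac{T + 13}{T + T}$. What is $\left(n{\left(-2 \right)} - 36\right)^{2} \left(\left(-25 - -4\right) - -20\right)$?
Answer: $- \frac{24025}{16} \approx -1501.6$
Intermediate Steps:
$n{\left(T \right)} = \frac{13 + T}{2 T}$
$\left(n{\left(-2 \right)} - 36\right)^{2} \left(\left(-25 - -4\right) - -20\right) = \left(\frac{13 - 2}{2 \left(-2\right)} - 36\right)^{2} \left(\left(-25 - -4\right) - -20\right) = \left(\frac{1}{2} \left(- \frac{1}{2}\right) 11 - 36\right)^{2} \left(\left(-25 + 4\right) + 20\right) = \left(- \frac{11}{4} - 36\right)^{2} \left(-21 + 20\right) = \left(- \frac{155}{4}\right)^{2} \left(-1\right) = \frac{24025}{16} \left(-1\right) = - \frac{24025}{16}$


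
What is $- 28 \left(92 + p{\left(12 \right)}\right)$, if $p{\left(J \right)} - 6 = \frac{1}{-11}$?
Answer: $- \frac{30156}{11} \approx -2741.5$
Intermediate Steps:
$p{\left(J \right)} = \frac{65}{11}$ ($p{\left(J \right)} = 6 + \frac{1}{-11} = 6 - \frac{1}{11} = \frac{65}{11}$)
$- 28 \left(92 + p{\left(12 \right)}\right) = - 28 \left(92 + \frac{65}{11}\right) = \left(-28\right) \frac{1077}{11} = - \frac{30156}{11}$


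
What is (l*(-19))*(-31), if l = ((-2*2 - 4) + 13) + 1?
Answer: 3534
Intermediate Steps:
l = 6 (l = ((-4 - 4) + 13) + 1 = (-8 + 13) + 1 = 5 + 1 = 6)
(l*(-19))*(-31) = (6*(-19))*(-31) = -114*(-31) = 3534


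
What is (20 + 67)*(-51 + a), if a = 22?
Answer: -2523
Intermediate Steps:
(20 + 67)*(-51 + a) = (20 + 67)*(-51 + 22) = 87*(-29) = -2523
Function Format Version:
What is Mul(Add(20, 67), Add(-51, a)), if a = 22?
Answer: -2523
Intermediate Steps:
Mul(Add(20, 67), Add(-51, a)) = Mul(Add(20, 67), Add(-51, 22)) = Mul(87, -29) = -2523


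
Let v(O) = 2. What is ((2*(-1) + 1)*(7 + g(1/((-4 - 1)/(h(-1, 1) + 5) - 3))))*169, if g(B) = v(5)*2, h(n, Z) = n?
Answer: -1859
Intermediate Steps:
g(B) = 4 (g(B) = 2*2 = 4)
((2*(-1) + 1)*(7 + g(1/((-4 - 1)/(h(-1, 1) + 5) - 3))))*169 = ((2*(-1) + 1)*(7 + 4))*169 = ((-2 + 1)*11)*169 = -1*11*169 = -11*169 = -1859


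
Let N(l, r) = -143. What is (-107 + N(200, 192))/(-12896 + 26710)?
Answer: -125/6907 ≈ -0.018098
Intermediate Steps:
(-107 + N(200, 192))/(-12896 + 26710) = (-107 - 143)/(-12896 + 26710) = -250/13814 = -250*1/13814 = -125/6907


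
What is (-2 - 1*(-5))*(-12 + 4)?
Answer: -24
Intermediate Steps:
(-2 - 1*(-5))*(-12 + 4) = (-2 + 5)*(-8) = 3*(-8) = -24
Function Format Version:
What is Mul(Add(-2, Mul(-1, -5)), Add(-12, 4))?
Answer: -24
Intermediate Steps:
Mul(Add(-2, Mul(-1, -5)), Add(-12, 4)) = Mul(Add(-2, 5), -8) = Mul(3, -8) = -24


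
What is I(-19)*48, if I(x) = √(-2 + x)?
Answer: 48*I*√21 ≈ 219.96*I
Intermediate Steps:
I(-19)*48 = √(-2 - 19)*48 = √(-21)*48 = (I*√21)*48 = 48*I*√21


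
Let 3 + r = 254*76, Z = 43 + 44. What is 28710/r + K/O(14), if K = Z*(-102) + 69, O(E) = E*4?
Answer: -168337545/1080856 ≈ -155.74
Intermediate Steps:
O(E) = 4*E
Z = 87
K = -8805 (K = 87*(-102) + 69 = -8874 + 69 = -8805)
r = 19301 (r = -3 + 254*76 = -3 + 19304 = 19301)
28710/r + K/O(14) = 28710/19301 - 8805/(4*14) = 28710*(1/19301) - 8805/56 = 28710/19301 - 8805*1/56 = 28710/19301 - 8805/56 = -168337545/1080856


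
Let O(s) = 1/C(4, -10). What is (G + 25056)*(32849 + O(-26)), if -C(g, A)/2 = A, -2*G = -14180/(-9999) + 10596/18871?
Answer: 776495396096929873/943455645 ≈ 8.2303e+8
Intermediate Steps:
G = -186770092/188691129 (G = -(-14180/(-9999) + 10596/18871)/2 = -(-14180*(-1/9999) + 10596*(1/18871))/2 = -(14180/9999 + 10596/18871)/2 = -1/2*373540184/188691129 = -186770092/188691129 ≈ -0.98982)
C(g, A) = -2*A
O(s) = 1/20 (O(s) = 1/(-2*(-10)) = 1/20)
(G + 25056)*(32849 + O(-26)) = (-186770092/188691129 + 25056)*(32849 + 1/20) = (4727658158132/188691129)*(656981/20) = 776495396096929873/943455645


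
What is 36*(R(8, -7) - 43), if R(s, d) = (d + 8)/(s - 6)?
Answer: -1530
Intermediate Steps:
R(s, d) = (8 + d)/(-6 + s)
36*(R(8, -7) - 43) = 36*((8 - 7)/(-6 + 8) - 43) = 36*(1/2 - 43) = 36*((½)*1 - 43) = 36*(½ - 43) = 36*(-85/2) = -1530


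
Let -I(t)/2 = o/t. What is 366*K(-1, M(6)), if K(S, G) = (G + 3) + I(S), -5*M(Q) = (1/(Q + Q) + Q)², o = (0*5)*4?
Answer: -193309/120 ≈ -1610.9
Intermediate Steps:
o = 0 (o = 0*4 = 0)
I(t) = 0 (I(t) = -0/t = -2*0 = 0)
M(Q) = -(Q + 1/(2*Q))²/5 (M(Q) = -(1/(Q + Q) + Q)²/5 = -(1/(2*Q) + Q)²/5 = -(Q + 1/(2*Q))²/5)
K(S, G) = 3 + G (K(S, G) = (G + 3) + 0 = (3 + G) + 0 = 3 + G)
366*K(-1, M(6)) = 366*(3 - 1/20*(1 + 2*6²)²/6²) = 366*(3 - 1/20*1/36*(1 + 2*36)²) = 366*(3 - 1/20*1/36*(1 + 72)²) = 366*(3 - 1/20*1/36*73²) = 366*(3 - 1/20*1/36*5329) = 366*(3 - 5329/720) = 366*(-3169/720) = -193309/120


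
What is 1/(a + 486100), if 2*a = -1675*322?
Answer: 1/216425 ≈ 4.6205e-6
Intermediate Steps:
a = -269675 (a = (-1675*322)/2 = (1/2)*(-539350) = -269675)
1/(a + 486100) = 1/(-269675 + 486100) = 1/216425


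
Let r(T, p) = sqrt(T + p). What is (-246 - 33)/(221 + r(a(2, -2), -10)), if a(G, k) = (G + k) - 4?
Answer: -20553/16285 + 93*I*sqrt(14)/16285 ≈ -1.2621 + 0.021368*I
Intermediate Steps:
a(G, k) = -4 + G + k
(-246 - 33)/(221 + r(a(2, -2), -10)) = (-246 - 33)/(221 + sqrt((-4 + 2 - 2) - 10)) = -279/(221 + sqrt(-4 - 10)) = -279/(221 + sqrt(-14)) = -279/(221 + I*sqrt(14))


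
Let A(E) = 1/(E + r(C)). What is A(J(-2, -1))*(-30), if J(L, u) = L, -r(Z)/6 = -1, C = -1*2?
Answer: -15/2 ≈ -7.5000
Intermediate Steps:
C = -2
r(Z) = 6 (r(Z) = -6*(-1) = 6)
A(E) = 1/(6 + E) (A(E) = 1/(E + 6) = 1/(6 + E))
A(J(-2, -1))*(-30) = -30/(6 - 2) = -30/4 = (1/4)*(-30) = -15/2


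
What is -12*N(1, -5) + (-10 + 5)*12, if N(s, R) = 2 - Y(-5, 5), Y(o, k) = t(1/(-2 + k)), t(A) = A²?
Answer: -248/3 ≈ -82.667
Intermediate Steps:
Y(o, k) = (-2 + k)⁻² (Y(o, k) = (1/(-2 + k))² = (-2 + k)⁻²)
N(s, R) = 17/9 (N(s, R) = 2 - 1/(-2 + 5)² = 2 - 1/3² = 2 - 1*⅑ = 2 - ⅑ = 17/9)
-12*N(1, -5) + (-10 + 5)*12 = -12*17/9 + (-10 + 5)*12 = -68/3 - 5*12 = -68/3 - 60 = -248/3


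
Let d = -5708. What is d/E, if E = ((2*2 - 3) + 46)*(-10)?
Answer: 2854/235 ≈ 12.145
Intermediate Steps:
E = -470 (E = ((4 - 3) + 46)*(-10) = (1 + 46)*(-10) = 47*(-10) = -470)
d/E = -5708/(-470) = -5708*(-1/470) = 2854/235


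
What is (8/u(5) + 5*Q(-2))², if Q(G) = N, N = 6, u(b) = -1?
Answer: 484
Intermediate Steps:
Q(G) = 6
(8/u(5) + 5*Q(-2))² = (8/(-1) + 5*6)² = (8*(-1) + 30)² = (-8 + 30)² = 22² = 484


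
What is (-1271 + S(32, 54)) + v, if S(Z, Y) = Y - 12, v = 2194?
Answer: 965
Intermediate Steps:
S(Z, Y) = -12 + Y
(-1271 + S(32, 54)) + v = (-1271 + (-12 + 54)) + 2194 = (-1271 + 42) + 2194 = -1229 + 2194 = 965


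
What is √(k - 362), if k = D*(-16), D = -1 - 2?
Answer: I*√314 ≈ 17.72*I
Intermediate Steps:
D = -3
k = 48 (k = -3*(-16) = 48)
√(k - 362) = √(48 - 362) = √(-314) = I*√314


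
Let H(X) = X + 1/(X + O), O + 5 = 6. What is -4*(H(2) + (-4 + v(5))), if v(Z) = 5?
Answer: -40/3 ≈ -13.333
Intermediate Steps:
O = 1 (O = -5 + 6 = 1)
H(X) = X + 1/(1 + X) (H(X) = X + 1/(X + 1) = X + 1/(1 + X))
-4*(H(2) + (-4 + v(5))) = -4*((1 + 2 + 2**2)/(1 + 2) + (-4 + 5)) = -4*((1 + 2 + 4)/3 + 1) = -4*((1/3)*7 + 1) = -4*(7/3 + 1) = -4*10/3 = -40/3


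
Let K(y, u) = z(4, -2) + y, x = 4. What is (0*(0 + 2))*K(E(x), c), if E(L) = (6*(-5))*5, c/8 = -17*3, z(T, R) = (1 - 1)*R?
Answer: 0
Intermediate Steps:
z(T, R) = 0 (z(T, R) = 0*R = 0)
c = -408 (c = 8*(-17*3) = 8*(-51) = -408)
E(L) = -150 (E(L) = -30*5 = -150)
K(y, u) = y (K(y, u) = 0 + y = y)
(0*(0 + 2))*K(E(x), c) = (0*(0 + 2))*(-150) = (0*2)*(-150) = 0*(-150) = 0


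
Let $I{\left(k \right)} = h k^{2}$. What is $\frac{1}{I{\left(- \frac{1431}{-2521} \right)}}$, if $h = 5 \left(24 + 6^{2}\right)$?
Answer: $\frac{6355441}{614328300} \approx 0.010345$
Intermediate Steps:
$h = 300$ ($h = 5 \left(24 + 36\right) = 5 \cdot 60 = 300$)
$I{\left(k \right)} = 300 k^{2}$
$\frac{1}{I{\left(- \frac{1431}{-2521} \right)}} = \frac{1}{300 \left(- \frac{1431}{-2521}\right)^{2}} = \frac{1}{300 \left(\left(-1431\right) \left(- \frac{1}{2521}\right)\right)^{2}} = \frac{1}{300 \left(\frac{1431}{2521}\right)^{2}} = \frac{1}{300 \cdot \frac{2047761}{6355441}} = \frac{1}{\frac{614328300}{6355441}} = \frac{6355441}{614328300}$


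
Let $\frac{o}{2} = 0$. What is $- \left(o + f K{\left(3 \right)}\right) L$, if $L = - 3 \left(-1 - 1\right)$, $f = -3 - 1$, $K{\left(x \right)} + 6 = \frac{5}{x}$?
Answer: $-104$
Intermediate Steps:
$K{\left(x \right)} = -6 + \frac{5}{x}$
$o = 0$ ($o = 2 \cdot 0 = 0$)
$f = -4$
$L = 6$ ($L = \left(-3\right) \left(-2\right) = 6$)
$- \left(o + f K{\left(3 \right)}\right) L = - \left(0 - 4 \left(-6 + \frac{5}{3}\right)\right) 6 = - \left(0 - - \frac{52}{3}\right) 6 = - \left(0 + \frac{52}{3}\right) 6 = - \frac{52 \cdot 6}{3} = \left(-1\right) 104 = -104$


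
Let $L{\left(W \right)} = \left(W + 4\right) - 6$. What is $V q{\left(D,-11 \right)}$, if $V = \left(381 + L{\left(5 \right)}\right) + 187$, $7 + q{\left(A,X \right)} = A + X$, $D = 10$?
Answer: $-4568$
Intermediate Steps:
$L{\left(W \right)} = -2 + W$ ($L{\left(W \right)} = \left(4 + W\right) - 6 = -2 + W$)
$q{\left(A,X \right)} = -7 + A + X$ ($q{\left(A,X \right)} = -7 + \left(A + X\right) = -7 + A + X$)
$V = 571$ ($V = \left(381 + \left(-2 + 5\right)\right) + 187 = \left(381 + 3\right) + 187 = 384 + 187 = 571$)
$V q{\left(D,-11 \right)} = 571 \left(-7 + 10 - 11\right) = 571 \left(-8\right) = -4568$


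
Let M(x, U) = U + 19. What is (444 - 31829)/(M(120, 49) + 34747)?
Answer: -6277/6963 ≈ -0.90148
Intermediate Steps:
M(x, U) = 19 + U
(444 - 31829)/(M(120, 49) + 34747) = (444 - 31829)/((19 + 49) + 34747) = -31385/(68 + 34747) = -31385/34815 = -31385*1/34815 = -6277/6963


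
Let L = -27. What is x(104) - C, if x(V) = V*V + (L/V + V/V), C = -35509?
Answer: 4817877/104 ≈ 46326.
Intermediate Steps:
x(V) = 1 + V² - 27/V (x(V) = V*V + (-27/V + V/V) = V² + (-27/V + 1) = V² + (1 - 27/V) = 1 + V² - 27/V)
x(104) - C = (-27 + 104 + 104³)/104 - 1*(-35509) = (-27 + 104 + 1124864)/104 + 35509 = (1/104)*1124941 + 35509 = 1124941/104 + 35509 = 4817877/104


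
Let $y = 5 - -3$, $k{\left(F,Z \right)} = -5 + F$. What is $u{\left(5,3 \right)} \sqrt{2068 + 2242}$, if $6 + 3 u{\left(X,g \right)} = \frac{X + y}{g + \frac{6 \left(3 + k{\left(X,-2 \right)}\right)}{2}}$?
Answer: $- \frac{59 \sqrt{4310}}{36} \approx -107.59$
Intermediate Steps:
$y = 8$ ($y = 5 + 3 = 8$)
$u{\left(X,g \right)} = -2 + \frac{8 + X}{3 \left(-6 + g + 3 X\right)}$ ($u{\left(X,g \right)} = -2 + \frac{\left(X + 8\right) \frac{1}{g + \frac{6 \left(3 + \left(-5 + X\right)\right)}{2}}}{3} = -2 + \frac{\left(8 + X\right) \frac{1}{g + 6 \left(-2 + X\right) \frac{1}{2}}}{3} = -2 + \frac{\left(8 + X\right) \frac{1}{g + \left(-12 + 6 X\right) \frac{1}{2}}}{3} = -2 + \frac{\left(8 + X\right) \frac{1}{g + \left(-6 + 3 X\right)}}{3} = -2 + \frac{\left(8 + X\right) \frac{1}{-6 + g + 3 X}}{3} = -2 + \frac{\frac{1}{-6 + g + 3 X} \left(8 + X\right)}{3} = -2 + \frac{8 + X}{3 \left(-6 + g + 3 X\right)}$)
$u{\left(5,3 \right)} \sqrt{2068 + 2242} = \frac{44 - 85 - 18}{3 \left(-6 + 3 + 3 \cdot 5\right)} \sqrt{2068 + 2242} = \frac{44 - 85 - 18}{3 \left(-6 + 3 + 15\right)} \sqrt{4310} = \frac{1}{3} \cdot \frac{1}{12} \left(-59\right) \sqrt{4310} = - \frac{59 \sqrt{4310}}{36}$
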